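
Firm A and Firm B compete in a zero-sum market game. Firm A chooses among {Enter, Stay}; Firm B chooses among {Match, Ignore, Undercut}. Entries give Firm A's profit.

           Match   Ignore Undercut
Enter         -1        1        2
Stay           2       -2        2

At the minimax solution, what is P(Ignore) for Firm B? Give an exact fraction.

1/2

Row minima: Enter → -1, Stay → -2; maximin = -1.
Column maxima: Match → 2, Ignore → 1, Undercut → 2; minimax = 1.
-1 ≠ 1, so there is no saddle point; optimal play is mixed.
Undercut is strictly dominated by Ignore (it gives Firm A strictly more in every row), so Firm B never plays it.
On the remaining 2×2 (Enter, Stay vs Match, Ignore):
Let Firm A play Enter with probability p. Expected payoff against Match: (-1)p + 2(1−p) = −3p + 2; against Ignore: 1p + (-2)(1−p) = 3p − 2.
Setting these equal: −3p + 2 = 3p − 2 ⇒ −6p = -4 ⇒ p = 2/3, and the value is (-3)·(2/3) + 2 = 0.
For Firm B: with q = P(Match), equating Enter's and Stay's payoffs gives −2q + 1 = 4q − 2 ⇒ q = 1/2.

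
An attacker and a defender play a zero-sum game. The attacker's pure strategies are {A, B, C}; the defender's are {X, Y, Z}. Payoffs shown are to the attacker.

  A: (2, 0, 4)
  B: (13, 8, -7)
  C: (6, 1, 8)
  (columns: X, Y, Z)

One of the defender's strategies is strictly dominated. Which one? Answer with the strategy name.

X

Y holds the attacker's payoff strictly below X in every row: 0 < 2, 8 < 13, 1 < 6.
So X is strictly dominated for the defender.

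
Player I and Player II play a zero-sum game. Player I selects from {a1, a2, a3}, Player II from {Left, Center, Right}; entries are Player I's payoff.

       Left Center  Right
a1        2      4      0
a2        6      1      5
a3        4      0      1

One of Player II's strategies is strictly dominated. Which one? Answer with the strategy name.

Left

Right holds Player I's payoff strictly below Left in every row: 0 < 2, 5 < 6, 1 < 4.
So Left is strictly dominated for Player II.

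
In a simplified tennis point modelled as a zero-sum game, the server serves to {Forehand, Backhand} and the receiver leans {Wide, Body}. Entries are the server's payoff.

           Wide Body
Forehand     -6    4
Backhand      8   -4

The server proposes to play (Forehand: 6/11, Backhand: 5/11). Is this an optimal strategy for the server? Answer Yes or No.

Yes

Against Wide this mix gives (6/11)·(-6) + (5/11)·8 = 4/11.
Against Body this mix gives (6/11)·4 + (5/11)·(-4) = 4/11.
All of the receiver's active replies (Wide, Body) yield 4/11, and no column does worse for the server. The mix makes the receiver indifferent and guarantees 4/11, so it is optimal.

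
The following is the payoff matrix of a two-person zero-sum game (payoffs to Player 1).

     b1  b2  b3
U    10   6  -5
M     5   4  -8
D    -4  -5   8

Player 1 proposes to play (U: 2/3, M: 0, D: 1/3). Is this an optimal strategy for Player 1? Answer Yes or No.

Against b1 this mix gives (2/3)·10 + (1/3)·(-4) = 16/3.
Against b2 this mix gives (2/3)·6 + (1/3)·(-5) = 7/3.
Against b3 this mix gives (2/3)·(-5) + (1/3)·8 = -2/3.
Player 2 will play b3, holding Player 1 to -2/3. Shifting weight toward the row that does better against b3 would raise this floor (the equalizing mix achieves 23/24 against both b3 and b2), so the proposed strategy is not optimal.

No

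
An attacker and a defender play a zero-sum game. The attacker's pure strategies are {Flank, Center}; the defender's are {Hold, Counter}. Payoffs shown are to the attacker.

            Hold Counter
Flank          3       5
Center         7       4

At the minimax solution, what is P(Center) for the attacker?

Row minima: Flank → 3, Center → 4; maximin = 4.
Column maxima: Hold → 7, Counter → 5; minimax = 5.
4 ≠ 5, so there is no saddle point; optimal play is mixed.
Let the attacker play Flank with probability p. Expected payoff against Hold: 3p + 7(1−p) = −4p + 7; against Counter: 5p + 4(1−p) = p + 4.
Setting these equal: −4p + 7 = p + 4 ⇒ −5p = -3 ⇒ p = 3/5, and the value is (-4)·(3/5) + 7 = 23/5.
For the defender: with q = P(Hold), equating Flank's and Center's payoffs gives −2q + 5 = 3q + 4 ⇒ q = 1/5.

2/5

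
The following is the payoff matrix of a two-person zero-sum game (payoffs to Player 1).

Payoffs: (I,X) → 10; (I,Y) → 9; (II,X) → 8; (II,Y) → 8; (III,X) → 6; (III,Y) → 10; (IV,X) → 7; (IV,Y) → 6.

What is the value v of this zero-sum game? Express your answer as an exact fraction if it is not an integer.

Row minima: I → 9, II → 8, III → 6, IV → 6; maximin = 9.
Column maxima: X → 10, Y → 10; minimax = 10.
9 ≠ 10, so there is no saddle point; optimal play is mixed.
II is strictly dominated by I, so Player 1 never plays it.
IV is strictly dominated by I, so Player 1 never plays it.
On the remaining 2×2 (I, III vs X, Y):
Let Player 1 play I with probability p. Expected payoff against X: 10p + 6(1−p) = 4p + 6; against Y: 9p + 10(1−p) = −p + 10.
Setting these equal: 4p + 6 = −p + 10 ⇒ 5p = 4 ⇒ p = 4/5, and the value is (4)·(4/5) + 6 = 46/5.
For Player 2: with q = P(X), equating I's and III's payoffs gives q + 9 = −4q + 10 ⇒ q = 1/5.

46/5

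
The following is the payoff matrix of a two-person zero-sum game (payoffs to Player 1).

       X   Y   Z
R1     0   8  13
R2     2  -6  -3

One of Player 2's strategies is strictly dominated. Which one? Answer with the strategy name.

Z

Y holds Player 1's payoff strictly below Z in every row: 8 < 13, -6 < -3.
So Z is strictly dominated for Player 2.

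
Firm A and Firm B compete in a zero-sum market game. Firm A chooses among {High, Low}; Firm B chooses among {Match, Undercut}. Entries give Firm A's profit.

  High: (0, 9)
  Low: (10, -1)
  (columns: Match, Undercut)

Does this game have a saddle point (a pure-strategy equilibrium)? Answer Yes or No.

Row minima: High → 0, Low → -1; maximin = 0.
Column maxima: Match → 10, Undercut → 9; minimax = 9.
0 ≠ 9, so no pure-strategy equilibrium exists.

No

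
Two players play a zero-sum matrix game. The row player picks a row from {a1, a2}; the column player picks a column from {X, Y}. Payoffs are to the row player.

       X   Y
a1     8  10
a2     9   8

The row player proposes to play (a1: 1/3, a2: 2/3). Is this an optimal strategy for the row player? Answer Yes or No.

Yes

Against X this mix gives (1/3)·8 + (2/3)·9 = 26/3.
Against Y this mix gives (1/3)·10 + (2/3)·8 = 26/3.
All of the column player's active replies (X, Y) yield 26/3, and no column does worse for the row player. The mix makes the column player indifferent and guarantees 26/3, so it is optimal.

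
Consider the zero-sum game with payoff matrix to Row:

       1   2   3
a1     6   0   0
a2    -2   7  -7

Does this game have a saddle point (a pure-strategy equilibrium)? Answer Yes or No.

Yes

Row minima: a1 → 0, a2 → -7; maximin = 0.
Column maxima: 1 → 6, 2 → 7, 3 → 0; minimax = 0.
maximin = minimax = 0, so a saddle point exists.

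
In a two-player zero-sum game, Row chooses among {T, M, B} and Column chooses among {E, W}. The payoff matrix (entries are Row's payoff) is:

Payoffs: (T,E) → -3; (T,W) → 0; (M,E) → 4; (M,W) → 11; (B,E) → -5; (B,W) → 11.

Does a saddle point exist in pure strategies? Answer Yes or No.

Row minima: T → -3, M → 4, B → -5; maximin = 4.
Column maxima: E → 4, W → 11; minimax = 4.
maximin = minimax = 4, so a saddle point exists.

Yes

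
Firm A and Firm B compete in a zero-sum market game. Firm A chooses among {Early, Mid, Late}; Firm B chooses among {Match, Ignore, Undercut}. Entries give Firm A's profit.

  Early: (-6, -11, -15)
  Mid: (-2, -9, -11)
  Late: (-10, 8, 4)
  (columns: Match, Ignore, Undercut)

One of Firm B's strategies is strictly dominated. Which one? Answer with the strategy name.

Ignore

Undercut holds Firm A's payoff strictly below Ignore in every row: -15 < -11, -11 < -9, 4 < 8.
So Ignore is strictly dominated for Firm B.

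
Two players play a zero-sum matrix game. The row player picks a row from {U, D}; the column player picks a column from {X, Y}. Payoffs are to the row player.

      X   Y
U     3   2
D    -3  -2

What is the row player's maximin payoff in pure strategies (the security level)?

Row minima: U → 2, D → -3.
The best of these is 2.

2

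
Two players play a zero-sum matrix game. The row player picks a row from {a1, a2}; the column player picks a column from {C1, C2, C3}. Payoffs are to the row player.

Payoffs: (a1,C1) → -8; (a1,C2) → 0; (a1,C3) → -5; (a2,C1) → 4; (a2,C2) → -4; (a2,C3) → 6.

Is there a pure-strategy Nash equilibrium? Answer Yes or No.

No

Row minima: a1 → -8, a2 → -4; maximin = -4.
Column maxima: C1 → 4, C2 → 0, C3 → 6; minimax = 0.
-4 ≠ 0, so no pure-strategy equilibrium exists.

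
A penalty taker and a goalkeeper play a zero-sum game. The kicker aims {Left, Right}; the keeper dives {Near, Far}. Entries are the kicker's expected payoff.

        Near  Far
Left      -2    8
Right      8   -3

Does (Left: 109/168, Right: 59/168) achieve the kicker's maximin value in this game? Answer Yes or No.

Against Near this mix gives (109/168)·(-2) + (59/168)·8 = 127/84.
Against Far this mix gives (109/168)·8 + (59/168)·(-3) = 695/168.
The keeper will play Near, holding the kicker to 127/84. Shifting weight toward the row that does better against Near would raise this floor (the equalizing mix achieves 58/21 against both Near and Far), so the proposed strategy is not optimal.

No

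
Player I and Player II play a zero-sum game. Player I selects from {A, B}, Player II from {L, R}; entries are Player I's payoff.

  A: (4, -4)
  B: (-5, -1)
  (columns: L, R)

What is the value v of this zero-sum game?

Row minima: A → -4, B → -5; maximin = -4.
Column maxima: L → 4, R → -1; minimax = -1.
-4 ≠ -1, so there is no saddle point; optimal play is mixed.
Let Player I play A with probability p. Expected payoff against L: 4p + (-5)(1−p) = 9p − 5; against R: (-4)p + (-1)(1−p) = −3p − 1.
Setting these equal: 9p − 5 = −3p − 1 ⇒ 12p = 4 ⇒ p = 1/3, and the value is (9)·(1/3) − 5 = -2.
For Player II: with q = P(L), equating A's and B's payoffs gives 8q − 4 = −4q − 1 ⇒ q = 1/4.

-2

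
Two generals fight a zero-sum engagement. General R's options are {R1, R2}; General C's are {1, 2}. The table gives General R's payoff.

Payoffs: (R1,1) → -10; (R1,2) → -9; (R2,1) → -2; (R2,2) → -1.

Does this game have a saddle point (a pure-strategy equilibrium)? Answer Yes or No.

Yes

Row minima: R1 → -10, R2 → -2; maximin = -2.
Column maxima: 1 → -2, 2 → -1; minimax = -2.
maximin = minimax = -2, so a saddle point exists.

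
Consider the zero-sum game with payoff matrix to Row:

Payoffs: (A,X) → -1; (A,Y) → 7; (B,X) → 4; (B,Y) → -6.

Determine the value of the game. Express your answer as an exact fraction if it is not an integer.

Row minima: A → -1, B → -6; maximin = -1.
Column maxima: X → 4, Y → 7; minimax = 4.
-1 ≠ 4, so there is no saddle point; optimal play is mixed.
Let Row play A with probability p. Expected payoff against X: (-1)p + 4(1−p) = −5p + 4; against Y: 7p + (-6)(1−p) = 13p − 6.
Setting these equal: −5p + 4 = 13p − 6 ⇒ −18p = -10 ⇒ p = 5/9, and the value is (-5)·(5/9) + 4 = 11/9.
For Column: with q = P(X), equating A's and B's payoffs gives −8q + 7 = 10q − 6 ⇒ q = 13/18.

11/9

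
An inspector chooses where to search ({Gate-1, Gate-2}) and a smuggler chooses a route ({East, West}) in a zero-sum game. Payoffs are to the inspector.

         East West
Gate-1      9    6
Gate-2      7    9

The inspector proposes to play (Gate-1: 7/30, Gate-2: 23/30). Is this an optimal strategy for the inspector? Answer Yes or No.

Against East this mix gives (7/30)·9 + (23/30)·7 = 112/15.
Against West this mix gives (7/30)·6 + (23/30)·9 = 83/10.
The smuggler will play East, holding the inspector to 112/15. Shifting weight toward the row that does better against East would raise this floor (the equalizing mix achieves 39/5 against both East and West), so the proposed strategy is not optimal.

No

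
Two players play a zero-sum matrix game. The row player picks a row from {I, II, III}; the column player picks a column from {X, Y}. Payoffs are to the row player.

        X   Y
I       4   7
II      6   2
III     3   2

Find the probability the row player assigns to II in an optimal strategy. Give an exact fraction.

3/7

Row minima: I → 4, II → 2, III → 2; maximin = 4.
Column maxima: X → 6, Y → 7; minimax = 6.
4 ≠ 6, so there is no saddle point; optimal play is mixed.
III is strictly dominated by I, so the row player never plays it.
On the remaining 2×2 (I, II vs X, Y):
Let the row player play I with probability p. Expected payoff against X: 4p + 6(1−p) = −2p + 6; against Y: 7p + 2(1−p) = 5p + 2.
Setting these equal: −2p + 6 = 5p + 2 ⇒ −7p = -4 ⇒ p = 4/7, and the value is (-2)·(4/7) + 6 = 34/7.
For the column player: with q = P(X), equating I's and II's payoffs gives −3q + 7 = 4q + 2 ⇒ q = 5/7.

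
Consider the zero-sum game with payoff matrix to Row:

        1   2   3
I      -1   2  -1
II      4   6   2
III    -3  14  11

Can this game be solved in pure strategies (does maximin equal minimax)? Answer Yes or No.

No

Row minima: I → -1, II → 2, III → -3; maximin = 2.
Column maxima: 1 → 4, 2 → 14, 3 → 11; minimax = 4.
2 ≠ 4, so no pure-strategy equilibrium exists.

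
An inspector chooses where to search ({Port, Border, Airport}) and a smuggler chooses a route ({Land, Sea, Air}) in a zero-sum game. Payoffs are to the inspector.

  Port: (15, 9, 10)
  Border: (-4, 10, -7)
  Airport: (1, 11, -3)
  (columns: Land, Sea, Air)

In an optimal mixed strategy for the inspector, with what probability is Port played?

Row minima: Port → 9, Border → -7, Airport → -3; maximin = 9.
Column maxima: Land → 15, Sea → 11, Air → 10; minimax = 10.
9 ≠ 10, so there is no saddle point; optimal play is mixed.
Border is strictly dominated by Airport, so the inspector never plays it.
Land is strictly dominated by Air (it gives the inspector strictly more in every row), so the smuggler never plays it.
On the remaining 2×2 (Port, Airport vs Sea, Air):
Let the inspector play Port with probability p. Expected payoff against Sea: 9p + 11(1−p) = −2p + 11; against Air: 10p + (-3)(1−p) = 13p − 3.
Setting these equal: −2p + 11 = 13p − 3 ⇒ −15p = -14 ⇒ p = 14/15, and the value is (-2)·(14/15) + 11 = 137/15.
For the smuggler: with q = P(Sea), equating Port's and Airport's payoffs gives −q + 10 = 14q − 3 ⇒ q = 13/15.

14/15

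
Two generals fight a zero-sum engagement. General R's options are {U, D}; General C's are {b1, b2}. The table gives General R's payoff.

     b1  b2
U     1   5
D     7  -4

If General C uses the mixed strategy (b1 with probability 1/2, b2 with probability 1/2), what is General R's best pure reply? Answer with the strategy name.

U

Expected payoff of U: (1/2)·1 + (1/2)·5 = 3.
Expected payoff of D: (1/2)·7 + (1/2)·(-4) = 3/2.
The largest is 3, so General R's best response is U.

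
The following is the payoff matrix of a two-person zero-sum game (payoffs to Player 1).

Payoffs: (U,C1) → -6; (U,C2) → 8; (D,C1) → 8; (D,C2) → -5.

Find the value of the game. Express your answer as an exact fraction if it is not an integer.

Row minima: U → -6, D → -5; maximin = -5.
Column maxima: C1 → 8, C2 → 8; minimax = 8.
-5 ≠ 8, so there is no saddle point; optimal play is mixed.
Let Player 1 play U with probability p. Expected payoff against C1: (-6)p + 8(1−p) = −14p + 8; against C2: 8p + (-5)(1−p) = 13p − 5.
Setting these equal: −14p + 8 = 13p − 5 ⇒ −27p = -13 ⇒ p = 13/27, and the value is (-14)·(13/27) + 8 = 34/27.
For Player 2: with q = P(C1), equating U's and D's payoffs gives −14q + 8 = 13q − 5 ⇒ q = 13/27.

34/27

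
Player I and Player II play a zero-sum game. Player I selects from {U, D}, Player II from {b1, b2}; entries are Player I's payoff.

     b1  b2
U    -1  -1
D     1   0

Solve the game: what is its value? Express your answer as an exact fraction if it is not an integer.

Row minima: U → -1, D → 0; maximin = 0.
Column maxima: b1 → 1, b2 → 0; minimax = 0.
Since maximin = minimax = 0, there is a saddle point and the value is 0.

0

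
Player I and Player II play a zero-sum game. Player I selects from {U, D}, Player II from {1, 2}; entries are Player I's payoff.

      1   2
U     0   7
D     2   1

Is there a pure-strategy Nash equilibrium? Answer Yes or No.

Row minima: U → 0, D → 1; maximin = 1.
Column maxima: 1 → 2, 2 → 7; minimax = 2.
1 ≠ 2, so no pure-strategy equilibrium exists.

No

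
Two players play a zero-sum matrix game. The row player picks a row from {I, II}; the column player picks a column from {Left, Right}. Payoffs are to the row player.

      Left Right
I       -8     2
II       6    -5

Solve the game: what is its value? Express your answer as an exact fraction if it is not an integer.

-4/3

Row minima: I → -8, II → -5; maximin = -5.
Column maxima: Left → 6, Right → 2; minimax = 2.
-5 ≠ 2, so there is no saddle point; optimal play is mixed.
Let the row player play I with probability p. Expected payoff against Left: (-8)p + 6(1−p) = −14p + 6; against Right: 2p + (-5)(1−p) = 7p − 5.
Setting these equal: −14p + 6 = 7p − 5 ⇒ −21p = -11 ⇒ p = 11/21, and the value is (-14)·(11/21) + 6 = -4/3.
For the column player: with q = P(Left), equating I's and II's payoffs gives −10q + 2 = 11q − 5 ⇒ q = 1/3.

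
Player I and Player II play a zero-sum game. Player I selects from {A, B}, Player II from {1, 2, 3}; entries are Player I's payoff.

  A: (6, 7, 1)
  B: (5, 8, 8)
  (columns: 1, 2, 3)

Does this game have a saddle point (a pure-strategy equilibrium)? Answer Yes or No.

No

Row minima: A → 1, B → 5; maximin = 5.
Column maxima: 1 → 6, 2 → 8, 3 → 8; minimax = 6.
5 ≠ 6, so no pure-strategy equilibrium exists.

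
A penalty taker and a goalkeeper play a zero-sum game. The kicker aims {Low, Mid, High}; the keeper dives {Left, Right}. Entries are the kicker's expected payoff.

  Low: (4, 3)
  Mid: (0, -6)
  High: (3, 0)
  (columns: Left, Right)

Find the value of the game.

Row minima: Low → 3, Mid → -6, High → 0; maximin = 3.
Column maxima: Left → 4, Right → 3; minimax = 3.
Since maximin = minimax = 3, there is a saddle point and the value is 3.

3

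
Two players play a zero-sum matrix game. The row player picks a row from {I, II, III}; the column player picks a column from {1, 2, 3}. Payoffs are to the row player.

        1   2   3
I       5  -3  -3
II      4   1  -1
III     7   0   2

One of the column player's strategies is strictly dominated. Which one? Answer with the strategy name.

1

2 holds the row player's payoff strictly below 1 in every row: -3 < 5, 1 < 4, 0 < 7.
So 1 is strictly dominated for the column player.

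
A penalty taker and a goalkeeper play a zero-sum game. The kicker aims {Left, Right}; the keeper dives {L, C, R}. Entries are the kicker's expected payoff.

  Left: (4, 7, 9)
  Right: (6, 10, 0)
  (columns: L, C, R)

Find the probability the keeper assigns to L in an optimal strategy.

9/11

Row minima: Left → 4, Right → 0; maximin = 4.
Column maxima: L → 6, C → 10, R → 9; minimax = 6.
4 ≠ 6, so there is no saddle point; optimal play is mixed.
C is strictly dominated by L (it gives the kicker strictly more in every row), so the keeper never plays it.
On the remaining 2×2 (Left, Right vs L, R):
Let the kicker play Left with probability p. Expected payoff against L: 4p + 6(1−p) = −2p + 6; against R: 9p + 0(1−p) = 9p.
Setting these equal: −2p + 6 = 9p ⇒ −11p = -6 ⇒ p = 6/11, and the value is (-2)·(6/11) + 6 = 54/11.
For the keeper: with q = P(L), equating Left's and Right's payoffs gives −5q + 9 = 6q ⇒ q = 9/11.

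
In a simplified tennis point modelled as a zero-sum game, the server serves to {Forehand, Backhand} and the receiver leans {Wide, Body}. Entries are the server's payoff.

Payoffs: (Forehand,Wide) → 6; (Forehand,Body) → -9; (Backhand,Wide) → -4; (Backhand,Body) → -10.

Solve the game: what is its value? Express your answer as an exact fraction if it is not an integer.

-9

Row minima: Forehand → -9, Backhand → -10; maximin = -9.
Column maxima: Wide → 6, Body → -9; minimax = -9.
Since maximin = minimax = -9, there is a saddle point and the value is -9.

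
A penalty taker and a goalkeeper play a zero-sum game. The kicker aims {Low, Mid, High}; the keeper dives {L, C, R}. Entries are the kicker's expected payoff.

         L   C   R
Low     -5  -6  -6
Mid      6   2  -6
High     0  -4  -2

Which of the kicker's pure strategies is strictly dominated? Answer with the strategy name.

High gives a strictly higher payoff than Low against every column: 0 > -5, -4 > -6, -2 > -6.
So Low is strictly dominated and the kicker never plays it.

Low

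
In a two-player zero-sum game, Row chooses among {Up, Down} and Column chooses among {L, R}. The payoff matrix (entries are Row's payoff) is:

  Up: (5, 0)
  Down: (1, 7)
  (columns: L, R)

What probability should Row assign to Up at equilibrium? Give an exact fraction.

6/11

Row minima: Up → 0, Down → 1; maximin = 1.
Column maxima: L → 5, R → 7; minimax = 5.
1 ≠ 5, so there is no saddle point; optimal play is mixed.
Let Row play Up with probability p. Expected payoff against L: 5p + 1(1−p) = 4p + 1; against R: 0p + 7(1−p) = −7p + 7.
Setting these equal: 4p + 1 = −7p + 7 ⇒ 11p = 6 ⇒ p = 6/11, and the value is (4)·(6/11) + 1 = 35/11.
For Column: with q = P(L), equating Up's and Down's payoffs gives 5q = −6q + 7 ⇒ q = 7/11.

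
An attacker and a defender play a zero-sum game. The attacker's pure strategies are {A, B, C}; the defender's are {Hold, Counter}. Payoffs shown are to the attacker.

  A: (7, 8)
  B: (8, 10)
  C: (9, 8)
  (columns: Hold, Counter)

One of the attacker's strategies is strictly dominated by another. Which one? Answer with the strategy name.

A

B gives a strictly higher payoff than A against every column: 8 > 7, 10 > 8.
So A is strictly dominated and the attacker never plays it.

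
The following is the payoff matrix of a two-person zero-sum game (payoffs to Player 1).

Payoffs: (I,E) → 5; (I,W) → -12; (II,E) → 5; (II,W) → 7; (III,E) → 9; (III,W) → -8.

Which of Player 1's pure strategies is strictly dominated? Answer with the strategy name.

III gives a strictly higher payoff than I against every column: 9 > 5, -8 > -12.
So I is strictly dominated and Player 1 never plays it.

I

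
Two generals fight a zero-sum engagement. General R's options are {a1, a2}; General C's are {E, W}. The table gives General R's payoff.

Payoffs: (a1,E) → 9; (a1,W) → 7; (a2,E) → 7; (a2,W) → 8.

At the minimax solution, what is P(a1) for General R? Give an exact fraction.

1/3

Row minima: a1 → 7, a2 → 7; maximin = 7.
Column maxima: E → 9, W → 8; minimax = 8.
7 ≠ 8, so there is no saddle point; optimal play is mixed.
Let General R play a1 with probability p. Expected payoff against E: 9p + 7(1−p) = 2p + 7; against W: 7p + 8(1−p) = −p + 8.
Setting these equal: 2p + 7 = −p + 8 ⇒ 3p = 1 ⇒ p = 1/3, and the value is (2)·(1/3) + 7 = 23/3.
For General C: with q = P(E), equating a1's and a2's payoffs gives 2q + 7 = −q + 8 ⇒ q = 1/3.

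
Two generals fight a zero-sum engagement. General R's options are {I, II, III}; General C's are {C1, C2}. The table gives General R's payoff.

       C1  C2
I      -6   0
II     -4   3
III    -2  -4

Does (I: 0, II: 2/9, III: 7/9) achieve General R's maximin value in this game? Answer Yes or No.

Against C1 this mix gives (2/9)·(-4) + (7/9)·(-2) = -22/9.
Against C2 this mix gives (2/9)·3 + (7/9)·(-4) = -22/9.
All of General C's active replies (C1, C2) yield -22/9, and no column does worse for General R. The mix makes General C indifferent and guarantees -22/9, so it is optimal.

Yes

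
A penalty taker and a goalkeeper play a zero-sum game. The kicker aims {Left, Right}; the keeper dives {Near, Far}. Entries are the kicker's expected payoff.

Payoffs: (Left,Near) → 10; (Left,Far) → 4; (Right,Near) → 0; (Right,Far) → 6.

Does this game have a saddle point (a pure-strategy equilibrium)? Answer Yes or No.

No

Row minima: Left → 4, Right → 0; maximin = 4.
Column maxima: Near → 10, Far → 6; minimax = 6.
4 ≠ 6, so no pure-strategy equilibrium exists.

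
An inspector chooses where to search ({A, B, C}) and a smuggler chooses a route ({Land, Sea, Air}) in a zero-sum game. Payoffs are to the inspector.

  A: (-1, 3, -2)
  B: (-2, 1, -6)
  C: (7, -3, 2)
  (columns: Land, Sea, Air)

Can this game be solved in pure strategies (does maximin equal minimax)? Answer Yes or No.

No

Row minima: A → -2, B → -6, C → -3; maximin = -2.
Column maxima: Land → 7, Sea → 3, Air → 2; minimax = 2.
-2 ≠ 2, so no pure-strategy equilibrium exists.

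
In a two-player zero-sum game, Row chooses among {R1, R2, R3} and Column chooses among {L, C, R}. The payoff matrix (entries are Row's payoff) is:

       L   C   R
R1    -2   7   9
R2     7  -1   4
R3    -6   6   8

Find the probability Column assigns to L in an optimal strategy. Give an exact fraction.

8/17

Row minima: R1 → -2, R2 → -1, R3 → -6; maximin = -1.
Column maxima: L → 7, C → 7, R → 9; minimax = 7.
-1 ≠ 7, so there is no saddle point; optimal play is mixed.
R3 is strictly dominated by R1, so Row never plays it.
R is strictly dominated by C (it gives Row strictly more in every row), so Column never plays it.
On the remaining 2×2 (R1, R2 vs L, C):
Let Row play R1 with probability p. Expected payoff against L: (-2)p + 7(1−p) = −9p + 7; against C: 7p + (-1)(1−p) = 8p − 1.
Setting these equal: −9p + 7 = 8p − 1 ⇒ −17p = -8 ⇒ p = 8/17, and the value is (-9)·(8/17) + 7 = 47/17.
For Column: with q = P(L), equating R1's and R2's payoffs gives −9q + 7 = 8q − 1 ⇒ q = 8/17.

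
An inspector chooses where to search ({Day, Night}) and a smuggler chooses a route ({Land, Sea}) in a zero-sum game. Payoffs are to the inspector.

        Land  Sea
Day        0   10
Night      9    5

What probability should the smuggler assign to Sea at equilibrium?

Row minima: Day → 0, Night → 5; maximin = 5.
Column maxima: Land → 9, Sea → 10; minimax = 9.
5 ≠ 9, so there is no saddle point; optimal play is mixed.
Let the inspector play Day with probability p. Expected payoff against Land: 0p + 9(1−p) = −9p + 9; against Sea: 10p + 5(1−p) = 5p + 5.
Setting these equal: −9p + 9 = 5p + 5 ⇒ −14p = -4 ⇒ p = 2/7, and the value is (-9)·(2/7) + 9 = 45/7.
For the smuggler: with q = P(Land), equating Day's and Night's payoffs gives −10q + 10 = 4q + 5 ⇒ q = 5/14.

9/14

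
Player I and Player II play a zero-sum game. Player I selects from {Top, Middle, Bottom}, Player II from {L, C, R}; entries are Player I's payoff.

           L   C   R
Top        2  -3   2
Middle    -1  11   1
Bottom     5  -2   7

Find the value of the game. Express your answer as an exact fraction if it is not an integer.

Row minima: Top → -3, Middle → -1, Bottom → -2; maximin = -1.
Column maxima: L → 5, C → 11, R → 7; minimax = 5.
-1 ≠ 5, so there is no saddle point; optimal play is mixed.
Top is strictly dominated by Bottom, so Player I never plays it.
With Top eliminated, R is strictly dominated by L (it gives Player I strictly more in every remaining row), so Player II never plays it.
On the remaining 2×2 (Middle, Bottom vs L, C):
Let Player I play Middle with probability p. Expected payoff against L: (-1)p + 5(1−p) = −6p + 5; against C: 11p + (-2)(1−p) = 13p − 2.
Setting these equal: −6p + 5 = 13p − 2 ⇒ −19p = -7 ⇒ p = 7/19, and the value is (-6)·(7/19) + 5 = 53/19.
For Player II: with q = P(L), equating Middle's and Bottom's payoffs gives −12q + 11 = 7q − 2 ⇒ q = 13/19.

53/19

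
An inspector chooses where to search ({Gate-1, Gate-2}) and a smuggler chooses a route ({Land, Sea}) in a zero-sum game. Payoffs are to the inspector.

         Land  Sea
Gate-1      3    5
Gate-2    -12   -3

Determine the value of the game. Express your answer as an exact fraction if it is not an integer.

Row minima: Gate-1 → 3, Gate-2 → -12; maximin = 3.
Column maxima: Land → 3, Sea → 5; minimax = 3.
Since maximin = minimax = 3, there is a saddle point and the value is 3.

3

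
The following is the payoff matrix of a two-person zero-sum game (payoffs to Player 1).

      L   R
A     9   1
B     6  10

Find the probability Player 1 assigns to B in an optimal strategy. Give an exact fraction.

2/3

Row minima: A → 1, B → 6; maximin = 6.
Column maxima: L → 9, R → 10; minimax = 9.
6 ≠ 9, so there is no saddle point; optimal play is mixed.
Let Player 1 play A with probability p. Expected payoff against L: 9p + 6(1−p) = 3p + 6; against R: 1p + 10(1−p) = −9p + 10.
Setting these equal: 3p + 6 = −9p + 10 ⇒ 12p = 4 ⇒ p = 1/3, and the value is (3)·(1/3) + 6 = 7.
For Player 2: with q = P(L), equating A's and B's payoffs gives 8q + 1 = −4q + 10 ⇒ q = 3/4.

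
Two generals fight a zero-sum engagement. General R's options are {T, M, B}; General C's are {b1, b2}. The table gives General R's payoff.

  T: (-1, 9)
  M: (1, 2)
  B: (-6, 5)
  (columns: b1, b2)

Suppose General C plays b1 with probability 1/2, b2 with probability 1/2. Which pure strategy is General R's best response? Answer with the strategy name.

Expected payoff of T: (1/2)·(-1) + (1/2)·9 = 4.
Expected payoff of M: (1/2)·1 + (1/2)·2 = 3/2.
Expected payoff of B: (1/2)·(-6) + (1/2)·5 = -1/2.
The largest is 4, so General R's best response is T.

T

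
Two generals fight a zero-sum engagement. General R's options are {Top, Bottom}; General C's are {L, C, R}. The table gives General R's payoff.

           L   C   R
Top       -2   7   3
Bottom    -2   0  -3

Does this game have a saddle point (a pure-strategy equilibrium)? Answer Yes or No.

Yes

Row minima: Top → -2, Bottom → -3; maximin = -2.
Column maxima: L → -2, C → 7, R → 3; minimax = -2.
maximin = minimax = -2, so a saddle point exists.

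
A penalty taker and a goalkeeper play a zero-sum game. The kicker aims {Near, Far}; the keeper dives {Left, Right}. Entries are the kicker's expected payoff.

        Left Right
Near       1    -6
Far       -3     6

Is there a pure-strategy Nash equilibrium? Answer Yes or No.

Row minima: Near → -6, Far → -3; maximin = -3.
Column maxima: Left → 1, Right → 6; minimax = 1.
-3 ≠ 1, so no pure-strategy equilibrium exists.

No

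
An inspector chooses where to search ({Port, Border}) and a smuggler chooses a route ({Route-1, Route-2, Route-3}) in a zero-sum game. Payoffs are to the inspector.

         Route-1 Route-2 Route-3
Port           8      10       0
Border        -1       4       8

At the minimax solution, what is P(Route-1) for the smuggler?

Row minima: Port → 0, Border → -1; maximin = 0.
Column maxima: Route-1 → 8, Route-2 → 10, Route-3 → 8; minimax = 8.
0 ≠ 8, so there is no saddle point; optimal play is mixed.
Route-2 is strictly dominated by Route-1 (it gives the inspector strictly more in every row), so the smuggler never plays it.
On the remaining 2×2 (Port, Border vs Route-1, Route-3):
Let the inspector play Port with probability p. Expected payoff against Route-1: 8p + (-1)(1−p) = 9p − 1; against Route-3: 0p + 8(1−p) = −8p + 8.
Setting these equal: 9p − 1 = −8p + 8 ⇒ 17p = 9 ⇒ p = 9/17, and the value is (9)·(9/17) − 1 = 64/17.
For the smuggler: with q = P(Route-1), equating Port's and Border's payoffs gives 8q = −9q + 8 ⇒ q = 8/17.

8/17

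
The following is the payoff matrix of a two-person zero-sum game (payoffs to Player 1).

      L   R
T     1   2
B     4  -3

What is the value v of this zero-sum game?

11/8

Row minima: T → 1, B → -3; maximin = 1.
Column maxima: L → 4, R → 2; minimax = 2.
1 ≠ 2, so there is no saddle point; optimal play is mixed.
Let Player 1 play T with probability p. Expected payoff against L: 1p + 4(1−p) = −3p + 4; against R: 2p + (-3)(1−p) = 5p − 3.
Setting these equal: −3p + 4 = 5p − 3 ⇒ −8p = -7 ⇒ p = 7/8, and the value is (-3)·(7/8) + 4 = 11/8.
For Player 2: with q = P(L), equating T's and B's payoffs gives −q + 2 = 7q − 3 ⇒ q = 5/8.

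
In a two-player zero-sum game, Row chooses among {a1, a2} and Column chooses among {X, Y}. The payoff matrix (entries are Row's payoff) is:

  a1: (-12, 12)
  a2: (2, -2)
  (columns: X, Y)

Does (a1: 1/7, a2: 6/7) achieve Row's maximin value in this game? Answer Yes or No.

Yes

Against X this mix gives (1/7)·(-12) + (6/7)·2 = 0.
Against Y this mix gives (1/7)·12 + (6/7)·(-2) = 0.
All of Column's active replies (X, Y) yield 0, and no column does worse for Row. The mix makes Column indifferent and guarantees 0, so it is optimal.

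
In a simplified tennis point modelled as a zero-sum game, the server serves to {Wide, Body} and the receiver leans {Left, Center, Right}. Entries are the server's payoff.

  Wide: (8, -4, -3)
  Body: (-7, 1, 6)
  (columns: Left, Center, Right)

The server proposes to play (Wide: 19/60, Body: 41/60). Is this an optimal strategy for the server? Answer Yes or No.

No

Against Left this mix gives (19/60)·8 + (41/60)·(-7) = -9/4.
Against Center this mix gives (19/60)·(-4) + (41/60)·1 = -7/12.
Against Right this mix gives (19/60)·(-3) + (41/60)·6 = 63/20.
The receiver will play Left, holding the server to -9/4. Shifting weight toward the row that does better against Left would raise this floor (the equalizing mix achieves -1 against both Left and Center), so the proposed strategy is not optimal.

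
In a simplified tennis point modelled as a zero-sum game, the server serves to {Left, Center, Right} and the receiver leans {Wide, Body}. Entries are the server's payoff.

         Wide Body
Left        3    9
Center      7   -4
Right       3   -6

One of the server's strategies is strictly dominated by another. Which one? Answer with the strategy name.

Right

Center gives a strictly higher payoff than Right against every column: 7 > 3, -4 > -6.
So Right is strictly dominated and the server never plays it.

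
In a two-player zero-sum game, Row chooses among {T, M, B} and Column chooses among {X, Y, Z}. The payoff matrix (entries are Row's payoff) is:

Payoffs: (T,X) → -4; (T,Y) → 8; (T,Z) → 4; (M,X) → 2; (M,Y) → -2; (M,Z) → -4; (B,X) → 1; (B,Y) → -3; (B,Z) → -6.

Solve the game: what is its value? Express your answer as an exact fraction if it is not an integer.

-4/7

Row minima: T → -4, M → -4, B → -6; maximin = -4.
Column maxima: X → 2, Y → 8, Z → 4; minimax = 2.
-4 ≠ 2, so there is no saddle point; optimal play is mixed.
B is strictly dominated by M, so Row never plays it.
Y is strictly dominated by Z (it gives Row strictly more in every row), so Column never plays it.
On the remaining 2×2 (T, M vs X, Z):
Let Row play T with probability p. Expected payoff against X: (-4)p + 2(1−p) = −6p + 2; against Z: 4p + (-4)(1−p) = 8p − 4.
Setting these equal: −6p + 2 = 8p − 4 ⇒ −14p = -6 ⇒ p = 3/7, and the value is (-6)·(3/7) + 2 = -4/7.
For Column: with q = P(X), equating T's and M's payoffs gives −8q + 4 = 6q − 4 ⇒ q = 4/7.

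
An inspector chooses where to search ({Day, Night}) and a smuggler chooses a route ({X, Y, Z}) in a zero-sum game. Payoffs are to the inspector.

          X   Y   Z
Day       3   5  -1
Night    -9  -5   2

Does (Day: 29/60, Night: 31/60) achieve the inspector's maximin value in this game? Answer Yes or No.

Against X this mix gives (29/60)·3 + (31/60)·(-9) = -16/5.
Against Y this mix gives (29/60)·5 + (31/60)·(-5) = -1/6.
Against Z this mix gives (29/60)·(-1) + (31/60)·2 = 11/20.
The smuggler will play X, holding the inspector to -16/5. Shifting weight toward the row that does better against X would raise this floor (the equalizing mix achieves -1/5 against both X and Z), so the proposed strategy is not optimal.

No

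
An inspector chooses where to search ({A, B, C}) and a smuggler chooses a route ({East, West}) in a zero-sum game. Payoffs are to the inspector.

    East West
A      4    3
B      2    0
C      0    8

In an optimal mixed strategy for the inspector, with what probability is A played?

8/9

Row minima: A → 3, B → 0, C → 0; maximin = 3.
Column maxima: East → 4, West → 8; minimax = 4.
3 ≠ 4, so there is no saddle point; optimal play is mixed.
B is strictly dominated by A, so the inspector never plays it.
On the remaining 2×2 (A, C vs East, West):
Let the inspector play A with probability p. Expected payoff against East: 4p + 0(1−p) = 4p; against West: 3p + 8(1−p) = −5p + 8.
Setting these equal: 4p = −5p + 8 ⇒ 9p = 8 ⇒ p = 8/9, and the value is (4)·(8/9) = 32/9.
For the smuggler: with q = P(East), equating A's and C's payoffs gives q + 3 = −8q + 8 ⇒ q = 5/9.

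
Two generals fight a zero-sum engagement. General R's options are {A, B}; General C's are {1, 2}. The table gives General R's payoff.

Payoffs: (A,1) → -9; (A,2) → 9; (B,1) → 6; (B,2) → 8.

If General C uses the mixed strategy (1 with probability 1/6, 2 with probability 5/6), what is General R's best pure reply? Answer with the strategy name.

B

Expected payoff of A: (1/6)·(-9) + (5/6)·9 = 6.
Expected payoff of B: (1/6)·6 + (5/6)·8 = 23/3.
The largest is 23/3, so General R's best response is B.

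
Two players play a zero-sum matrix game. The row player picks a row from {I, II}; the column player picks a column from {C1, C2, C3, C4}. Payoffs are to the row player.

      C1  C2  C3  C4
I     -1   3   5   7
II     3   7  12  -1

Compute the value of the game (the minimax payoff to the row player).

Row minima: I → -1, II → -1; maximin = -1.
Column maxima: C1 → 3, C2 → 7, C3 → 12, C4 → 7; minimax = 3.
-1 ≠ 3, so there is no saddle point; optimal play is mixed.
C2 is strictly dominated by C1 (it gives the row player strictly more in every row), so the column player never plays it.
C3 is strictly dominated by C1 (it gives the row player strictly more in every row), so the column player never plays it.
On the remaining 2×2 (I, II vs C1, C4):
Let the row player play I with probability p. Expected payoff against C1: (-1)p + 3(1−p) = −4p + 3; against C4: 7p + (-1)(1−p) = 8p − 1.
Setting these equal: −4p + 3 = 8p − 1 ⇒ −12p = -4 ⇒ p = 1/3, and the value is (-4)·(1/3) + 3 = 5/3.
For the column player: with q = P(C1), equating I's and II's payoffs gives −8q + 7 = 4q − 1 ⇒ q = 2/3.

5/3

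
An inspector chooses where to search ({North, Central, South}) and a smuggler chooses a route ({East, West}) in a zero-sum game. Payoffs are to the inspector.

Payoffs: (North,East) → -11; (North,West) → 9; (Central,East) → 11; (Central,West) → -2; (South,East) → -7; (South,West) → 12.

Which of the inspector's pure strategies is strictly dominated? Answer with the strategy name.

South gives a strictly higher payoff than North against every column: -7 > -11, 12 > 9.
So North is strictly dominated and the inspector never plays it.

North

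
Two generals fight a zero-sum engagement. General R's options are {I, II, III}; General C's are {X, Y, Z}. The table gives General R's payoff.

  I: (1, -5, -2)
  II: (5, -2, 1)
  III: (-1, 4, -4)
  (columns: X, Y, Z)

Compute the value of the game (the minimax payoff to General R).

Row minima: I → -5, II → -2, III → -4; maximin = -2.
Column maxima: X → 5, Y → 4, Z → 1; minimax = 1.
-2 ≠ 1, so there is no saddle point; optimal play is mixed.
I is strictly dominated by II, so General R never plays it.
X is strictly dominated by Z (it gives General R strictly more in every row), so General C never plays it.
On the remaining 2×2 (II, III vs Y, Z):
Let General R play II with probability p. Expected payoff against Y: (-2)p + 4(1−p) = −6p + 4; against Z: 1p + (-4)(1−p) = 5p − 4.
Setting these equal: −6p + 4 = 5p − 4 ⇒ −11p = -8 ⇒ p = 8/11, and the value is (-6)·(8/11) + 4 = -4/11.
For General C: with q = P(Y), equating II's and III's payoffs gives −3q + 1 = 8q − 4 ⇒ q = 5/11.

-4/11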